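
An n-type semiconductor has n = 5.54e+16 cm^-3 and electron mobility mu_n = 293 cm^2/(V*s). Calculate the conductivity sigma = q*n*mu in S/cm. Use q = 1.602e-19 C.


Step 1: sigma = q * n * mu
Step 2: sigma = 1.602e-19 * 5.54e+16 * 293
Step 3: sigma = 2.600e+00 S/cm

2.600e+00


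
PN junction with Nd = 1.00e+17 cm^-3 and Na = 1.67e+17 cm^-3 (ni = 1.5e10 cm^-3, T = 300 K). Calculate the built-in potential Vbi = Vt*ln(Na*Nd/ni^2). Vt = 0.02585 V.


Step 1: Compute Na*Nd/ni^2 = 1.67e+17 * 1.00e+17 / (1.5e10)^2 = 7.4222e+13
Step 2: ln(7.4222e+13) = 31.9381
Step 3: Vbi = 0.02585 * 31.9381 = 0.826 V

0.826


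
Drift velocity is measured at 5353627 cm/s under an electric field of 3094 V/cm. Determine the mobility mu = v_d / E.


Step 1: mu = v_d / E
Step 2: mu = 5353627 / 3094
Step 3: mu = 1730.33 cm^2/(V*s)

1730.33


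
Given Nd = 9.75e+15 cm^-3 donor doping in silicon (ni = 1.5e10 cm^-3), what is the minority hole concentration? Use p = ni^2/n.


Step 1: Since Nd >> ni, n ≈ Nd = 9.75e+15 cm^-3
Step 2: p = ni^2 / n = (1.5e10)^2 / 9.75e+15
Step 3: p = 2.25e20 / 9.75e+15 = 2.31e+04 cm^-3

2.31e+04


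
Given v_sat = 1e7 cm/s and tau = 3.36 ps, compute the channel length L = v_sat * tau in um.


Step 1: tau in seconds = 3.36 ps * 1e-12 = 3.3600e-12 s
Step 2: L = v_sat * tau = 1e7 * 3.3600e-12 = 3.3600e-05 cm
Step 3: L in um = 3.3600e-05 * 1e4 = 0.336 um

0.336


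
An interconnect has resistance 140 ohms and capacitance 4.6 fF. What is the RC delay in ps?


Step 1: tau = R * C
Step 2: tau = 140 * 4.6 fF = 140 * 4.6e-15 F
Step 3: tau = 6.44e-13 s = 0.644 ps

0.644


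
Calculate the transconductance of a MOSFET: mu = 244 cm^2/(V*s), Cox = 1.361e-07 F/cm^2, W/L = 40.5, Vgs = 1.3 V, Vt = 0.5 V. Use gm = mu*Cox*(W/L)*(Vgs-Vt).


Step 1: Vov = Vgs - Vt = 1.3 - 0.5 = 0.8 V
Step 2: gm = mu * Cox * (W/L) * Vov
Step 3: gm = 244 * 1.361e-07 * 40.5 * 0.8 = 1.08e-03 S

1.08e-03


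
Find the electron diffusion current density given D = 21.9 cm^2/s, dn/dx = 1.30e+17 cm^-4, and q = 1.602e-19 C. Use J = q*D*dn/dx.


Step 1: J = q * D * (dn/dx)
Step 2: J = 1.602e-19 * 21.9 * 1.30e+17
Step 3: J = 4.56e-01 A/cm^2

4.56e-01


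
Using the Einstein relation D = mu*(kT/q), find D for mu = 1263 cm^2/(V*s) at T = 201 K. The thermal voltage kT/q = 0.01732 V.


Step 1: D = mu * (kT/q)
Step 2: D = 1263 * 0.01732
Step 3: D = 21.88 cm^2/s

21.88


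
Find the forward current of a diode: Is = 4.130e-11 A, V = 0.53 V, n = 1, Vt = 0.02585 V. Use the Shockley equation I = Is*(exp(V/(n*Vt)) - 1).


Step 1: V/(n*Vt) = 0.53/(1*0.02585) = 20.5029
Step 2: exp(20.5029) = 8.0223e+08
Step 3: I = 4.130e-11 * (8.0223e+08 - 1) = 3.31e-02 A

3.31e-02


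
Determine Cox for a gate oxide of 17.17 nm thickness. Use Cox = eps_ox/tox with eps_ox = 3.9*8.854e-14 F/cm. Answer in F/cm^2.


Step 1: eps_ox = 3.9 * 8.854e-14 = 3.45306e-13 F/cm
Step 2: tox in cm = 17.17 nm * 1e-7 = 1.7170e-06 cm
Step 3: Cox = 3.45306e-13 / 1.7170e-06 = 2.01e-07 F/cm^2

2.01e-07


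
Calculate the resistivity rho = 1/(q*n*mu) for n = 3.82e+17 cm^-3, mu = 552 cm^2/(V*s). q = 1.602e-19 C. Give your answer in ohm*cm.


Step 1: sigma = q * n * mu = 1.602e-19 * 3.82e+17 * 552 = 3.37804e+01 S/cm
Step 2: rho = 1 / sigma = 1 / 3.37804e+01 = 0.0296 ohm*cm

0.0296


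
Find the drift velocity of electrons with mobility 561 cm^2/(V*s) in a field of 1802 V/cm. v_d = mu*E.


Step 1: v_d = mu * E
Step 2: v_d = 561 * 1802 = 1010922
Step 3: v_d = 1.01e+06 cm/s

1.01e+06


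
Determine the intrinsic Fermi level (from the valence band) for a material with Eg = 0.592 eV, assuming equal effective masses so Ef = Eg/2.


Step 1: For an intrinsic semiconductor, the Fermi level sits at midgap.
Step 2: Ef = Eg / 2 = 0.592 / 2 = 0.296 eV

0.296


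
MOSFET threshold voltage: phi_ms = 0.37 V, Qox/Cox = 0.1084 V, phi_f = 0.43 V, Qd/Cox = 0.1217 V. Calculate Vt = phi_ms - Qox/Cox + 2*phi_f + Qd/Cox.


Step 1: Vt = phi_ms - Qox/Cox + 2*phi_f + Qd/Cox
Step 2: Vt = 0.37 - 0.1084 + 2*0.43 + 0.1217
Step 3: Vt = 0.37 - 0.1084 + 0.86 + 0.1217
Step 4: Vt = 1.2433 V

1.2433


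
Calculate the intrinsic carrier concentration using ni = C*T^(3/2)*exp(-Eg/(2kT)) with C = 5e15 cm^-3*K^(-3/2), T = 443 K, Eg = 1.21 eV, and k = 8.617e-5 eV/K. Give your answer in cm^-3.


Step 1: Compute kT = 8.617e-5 * 443 = 0.03817331 eV
Step 2: Exponent = -Eg/(2kT) = -1.21/(2*0.03817331) = -15.84877
Step 3: T^(3/2) = 443^1.5 = 9324.07
Step 4: ni = 5e15 * 9324.07 * exp(-15.84877) = 6.10e+12 cm^-3

6.10e+12


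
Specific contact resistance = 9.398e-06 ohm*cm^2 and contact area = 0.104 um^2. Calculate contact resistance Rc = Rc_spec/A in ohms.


Step 1: Convert area to cm^2: 0.104 um^2 = 1.0400e-09 cm^2
Step 2: Rc = Rc_spec / A = 9.398e-06 / 1.0400e-09
Step 3: Rc = 9.04e+03 ohms

9.04e+03


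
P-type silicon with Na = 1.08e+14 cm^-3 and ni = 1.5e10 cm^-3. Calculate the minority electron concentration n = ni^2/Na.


Step 1: Majority hole concentration p ≈ Na = 1.08e+14 cm^-3
Step 2: n = ni^2 / Na = (1.5e10)^2 / 1.08e+14
Step 3: n = 2.08e+06 cm^-3

2.08e+06


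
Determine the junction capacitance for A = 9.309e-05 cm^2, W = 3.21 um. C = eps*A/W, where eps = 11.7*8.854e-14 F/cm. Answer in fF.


Step 1: eps_Si = 11.7 * 8.854e-14 = 1.035918e-12 F/cm
Step 2: W in cm = 3.21 * 1e-4 = 3.21e-04 cm
Step 3: C = 1.035918e-12 * 9.309e-05 / 3.21e-04 = 3.004162e-13 F
Step 4: C = 300.42 fF

300.42


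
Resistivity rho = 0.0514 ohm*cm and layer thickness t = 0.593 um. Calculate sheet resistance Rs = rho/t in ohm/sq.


Step 1: Convert thickness to cm: t = 0.593 um = 5.9300e-05 cm
Step 2: Rs = rho / t = 0.0514 / 5.9300e-05
Step 3: Rs = 866.8 ohm/sq

866.8


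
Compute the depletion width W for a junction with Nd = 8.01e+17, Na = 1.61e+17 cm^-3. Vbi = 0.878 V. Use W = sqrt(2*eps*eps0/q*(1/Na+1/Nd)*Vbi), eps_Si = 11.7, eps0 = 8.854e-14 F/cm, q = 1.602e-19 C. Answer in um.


Step 1: 1/Na + 1/Nd = 1/1.61e+17 + 1/8.01e+17 = 7.45962e-18
Step 2: 2*eps*eps0/q = 2*11.7*8.854e-14/1.602e-19 = 1.293281e+07
Step 3: W^2 = 1.293281e+07 * 7.45962e-18 * 0.878 = 8.47040e-11
Step 4: W = sqrt(8.47040e-11) = 9.203e-06 cm = 0.09203 um

0.09203


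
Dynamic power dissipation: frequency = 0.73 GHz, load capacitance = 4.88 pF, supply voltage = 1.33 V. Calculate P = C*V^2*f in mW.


Step 1: V^2 = 1.33^2 = 1.7689 V^2
Step 2: P = C*V^2*f = 4.88e-12 F * 1.7689 * 0.73e9 Hz
Step 3: P = 6.30152936e-03 W
Step 4: P = 6.302 mW

6.302


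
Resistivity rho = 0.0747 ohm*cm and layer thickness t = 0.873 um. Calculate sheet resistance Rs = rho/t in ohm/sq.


Step 1: Convert thickness to cm: t = 0.873 um = 8.7300e-05 cm
Step 2: Rs = rho / t = 0.0747 / 8.7300e-05
Step 3: Rs = 855.7 ohm/sq

855.7


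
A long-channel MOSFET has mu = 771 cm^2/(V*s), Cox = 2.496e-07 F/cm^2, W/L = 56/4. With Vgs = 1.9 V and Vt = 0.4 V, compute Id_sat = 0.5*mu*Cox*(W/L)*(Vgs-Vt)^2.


Step 1: Overdrive voltage Vov = Vgs - Vt = 1.9 - 0.4 = 1.5 V
Step 2: W/L = 56/4 = 14
Step 3: Id = 0.5 * 771 * 2.496e-07 * 14 * 1.5^2
Step 4: Id = 3.03e-03 A

3.03e-03


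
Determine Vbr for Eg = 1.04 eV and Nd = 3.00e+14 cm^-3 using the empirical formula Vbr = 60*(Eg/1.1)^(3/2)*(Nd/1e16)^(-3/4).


Step 1: Eg/1.1 = 1.04/1.1 = 0.945455
Step 2: (Eg/1.1)^1.5 = 0.945455^1.5 = 0.919309
Step 3: (Nd/1e16)^(-0.75) = (0.03)^(-0.75) = 13.872638
Step 4: Vbr = 60 * 0.919309 * 13.872638 = 765.2 V

765.2


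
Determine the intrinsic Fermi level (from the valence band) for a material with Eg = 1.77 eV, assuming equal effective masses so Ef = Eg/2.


Step 1: For an intrinsic semiconductor, the Fermi level sits at midgap.
Step 2: Ef = Eg / 2 = 1.77 / 2 = 0.885 eV

0.885


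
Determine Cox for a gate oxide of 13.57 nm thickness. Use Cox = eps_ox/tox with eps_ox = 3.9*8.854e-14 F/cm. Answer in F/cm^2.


Step 1: eps_ox = 3.9 * 8.854e-14 = 3.45306e-13 F/cm
Step 2: tox in cm = 13.57 nm * 1e-7 = 1.3570e-06 cm
Step 3: Cox = 3.45306e-13 / 1.3570e-06 = 2.54e-07 F/cm^2

2.54e-07


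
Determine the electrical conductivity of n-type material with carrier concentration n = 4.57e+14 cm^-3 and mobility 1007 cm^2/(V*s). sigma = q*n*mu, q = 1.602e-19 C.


Step 1: sigma = q * n * mu
Step 2: sigma = 1.602e-19 * 4.57e+14 * 1007
Step 3: sigma = 7.372e-02 S/cm

7.372e-02


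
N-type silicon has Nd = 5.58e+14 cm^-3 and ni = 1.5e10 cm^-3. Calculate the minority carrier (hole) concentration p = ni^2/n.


Step 1: Since Nd >> ni, n ≈ Nd = 5.58e+14 cm^-3
Step 2: p = ni^2 / n = (1.5e10)^2 / 5.58e+14
Step 3: p = 2.25e20 / 5.58e+14 = 4.03e+05 cm^-3

4.03e+05


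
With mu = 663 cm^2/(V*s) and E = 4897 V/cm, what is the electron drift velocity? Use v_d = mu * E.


Step 1: v_d = mu * E
Step 2: v_d = 663 * 4897 = 3246711
Step 3: v_d = 3.25e+06 cm/s

3.25e+06


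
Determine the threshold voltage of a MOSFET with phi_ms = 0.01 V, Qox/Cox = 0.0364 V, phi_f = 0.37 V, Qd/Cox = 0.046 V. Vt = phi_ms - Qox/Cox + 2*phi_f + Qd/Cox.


Step 1: Vt = phi_ms - Qox/Cox + 2*phi_f + Qd/Cox
Step 2: Vt = 0.01 - 0.0364 + 2*0.37 + 0.046
Step 3: Vt = 0.01 - 0.0364 + 0.74 + 0.046
Step 4: Vt = 0.7596 V

0.7596


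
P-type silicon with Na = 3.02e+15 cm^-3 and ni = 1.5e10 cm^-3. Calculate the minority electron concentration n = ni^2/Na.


Step 1: Majority hole concentration p ≈ Na = 3.02e+15 cm^-3
Step 2: n = ni^2 / Na = (1.5e10)^2 / 3.02e+15
Step 3: n = 7.45e+04 cm^-3

7.45e+04


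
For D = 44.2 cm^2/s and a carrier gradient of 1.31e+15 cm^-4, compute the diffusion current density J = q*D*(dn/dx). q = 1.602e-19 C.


Step 1: J = q * D * (dn/dx)
Step 2: J = 1.602e-19 * 44.2 * 1.31e+15
Step 3: J = 9.28e-03 A/cm^2

9.28e-03


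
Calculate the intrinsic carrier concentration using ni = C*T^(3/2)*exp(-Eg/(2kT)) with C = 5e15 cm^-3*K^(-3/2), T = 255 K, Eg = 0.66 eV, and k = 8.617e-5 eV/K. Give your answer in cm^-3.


Step 1: Compute kT = 8.617e-5 * 255 = 0.02197335 eV
Step 2: Exponent = -Eg/(2kT) = -0.66/(2*0.02197335) = -15.01819
Step 3: T^(3/2) = 255^1.5 = 4072.02
Step 4: ni = 5e15 * 4072.02 * exp(-15.01819) = 6.12e+12 cm^-3

6.12e+12


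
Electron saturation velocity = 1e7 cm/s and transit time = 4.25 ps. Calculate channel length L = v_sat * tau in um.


Step 1: tau in seconds = 4.25 ps * 1e-12 = 4.2500e-12 s
Step 2: L = v_sat * tau = 1e7 * 4.2500e-12 = 4.2500e-05 cm
Step 3: L in um = 4.2500e-05 * 1e4 = 0.425 um

0.425


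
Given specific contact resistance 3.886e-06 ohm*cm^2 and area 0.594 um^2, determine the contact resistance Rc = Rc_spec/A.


Step 1: Convert area to cm^2: 0.594 um^2 = 5.9400e-09 cm^2
Step 2: Rc = Rc_spec / A = 3.886e-06 / 5.9400e-09
Step 3: Rc = 6.54e+02 ohms

6.54e+02


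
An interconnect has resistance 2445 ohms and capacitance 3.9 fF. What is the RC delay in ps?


Step 1: tau = R * C
Step 2: tau = 2445 * 3.9 fF = 2445 * 3.9e-15 F
Step 3: tau = 9.5355e-12 s = 9.5355 ps

9.5355


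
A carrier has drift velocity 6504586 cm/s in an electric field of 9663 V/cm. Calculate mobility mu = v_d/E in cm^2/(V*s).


Step 1: mu = v_d / E
Step 2: mu = 6504586 / 9663
Step 3: mu = 673.14 cm^2/(V*s)

673.14


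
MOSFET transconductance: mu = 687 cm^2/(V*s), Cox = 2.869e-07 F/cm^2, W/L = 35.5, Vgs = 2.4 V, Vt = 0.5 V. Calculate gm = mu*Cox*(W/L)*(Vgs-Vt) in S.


Step 1: Vov = Vgs - Vt = 2.4 - 0.5 = 1.9 V
Step 2: gm = mu * Cox * (W/L) * Vov
Step 3: gm = 687 * 2.869e-07 * 35.5 * 1.9 = 1.33e-02 S

1.33e-02


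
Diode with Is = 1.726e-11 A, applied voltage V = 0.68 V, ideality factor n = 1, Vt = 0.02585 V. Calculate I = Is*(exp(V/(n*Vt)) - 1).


Step 1: V/(n*Vt) = 0.68/(1*0.02585) = 26.3056
Step 2: exp(26.3056) = 2.6569e+11
Step 3: I = 1.726e-11 * (2.6569e+11 - 1) = 4.59e+00 A

4.59e+00


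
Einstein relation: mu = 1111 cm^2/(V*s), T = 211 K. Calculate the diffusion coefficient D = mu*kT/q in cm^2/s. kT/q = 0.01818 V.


Step 1: D = mu * (kT/q)
Step 2: D = 1111 * 0.01818
Step 3: D = 20.2 cm^2/s

20.2


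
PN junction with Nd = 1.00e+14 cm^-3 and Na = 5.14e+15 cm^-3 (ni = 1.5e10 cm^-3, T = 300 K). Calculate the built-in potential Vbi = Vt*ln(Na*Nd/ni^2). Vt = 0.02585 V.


Step 1: Compute Na*Nd/ni^2 = 5.14e+15 * 1.00e+14 / (1.5e10)^2 = 2.2844e+09
Step 2: ln(2.2844e+09) = 21.5494
Step 3: Vbi = 0.02585 * 21.5494 = 0.557 V

0.557


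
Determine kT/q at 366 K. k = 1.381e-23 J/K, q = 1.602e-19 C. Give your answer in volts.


Step 1: kT = 1.381e-23 * 366 = 5.05446e-21 J
Step 2: Vt = kT/q = 5.05446e-21 / 1.602e-19
Step 3: Vt = 0.03155 V

0.03155


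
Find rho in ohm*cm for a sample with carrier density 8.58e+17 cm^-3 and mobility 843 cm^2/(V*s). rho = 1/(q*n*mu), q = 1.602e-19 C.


Step 1: sigma = q * n * mu = 1.602e-19 * 8.58e+17 * 843 = 1.15872e+02 S/cm
Step 2: rho = 1 / sigma = 1 / 1.15872e+02 = 0.00863 ohm*cm

0.00863


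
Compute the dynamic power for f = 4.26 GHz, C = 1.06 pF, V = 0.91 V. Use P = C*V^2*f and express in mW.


Step 1: V^2 = 0.91^2 = 0.8281 V^2
Step 2: P = C*V^2*f = 1.06e-12 F * 0.8281 * 4.26e9 Hz
Step 3: P = 3.73936836e-03 W
Step 4: P = 3.739 mW

3.739


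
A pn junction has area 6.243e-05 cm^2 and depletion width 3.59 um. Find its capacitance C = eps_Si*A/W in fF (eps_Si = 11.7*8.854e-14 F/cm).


Step 1: eps_Si = 11.7 * 8.854e-14 = 1.035918e-12 F/cm
Step 2: W in cm = 3.59 * 1e-4 = 3.59e-04 cm
Step 3: C = 1.035918e-12 * 6.243e-05 / 3.59e-04 = 1.801459e-13 F
Step 4: C = 180.15 fF

180.15


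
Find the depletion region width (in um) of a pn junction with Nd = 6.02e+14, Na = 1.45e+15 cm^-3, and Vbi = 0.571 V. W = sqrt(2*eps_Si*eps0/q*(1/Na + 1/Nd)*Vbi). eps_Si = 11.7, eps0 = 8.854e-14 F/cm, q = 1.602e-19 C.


Step 1: 1/Na + 1/Nd = 1/1.45e+15 + 1/6.02e+14 = 2.35078e-15
Step 2: 2*eps*eps0/q = 2*11.7*8.854e-14/1.602e-19 = 1.293281e+07
Step 3: W^2 = 1.293281e+07 * 2.35078e-15 * 0.571 = 1.73597e-08
Step 4: W = sqrt(1.73597e-08) = 1.318e-04 cm = 1.318 um

1.318


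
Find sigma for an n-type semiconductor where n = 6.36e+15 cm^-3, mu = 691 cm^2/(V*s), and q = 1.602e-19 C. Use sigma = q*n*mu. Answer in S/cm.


Step 1: sigma = q * n * mu
Step 2: sigma = 1.602e-19 * 6.36e+15 * 691
Step 3: sigma = 7.040e-01 S/cm

7.040e-01


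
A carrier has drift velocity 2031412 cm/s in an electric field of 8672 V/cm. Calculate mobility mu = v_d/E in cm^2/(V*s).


Step 1: mu = v_d / E
Step 2: mu = 2031412 / 8672
Step 3: mu = 234.25 cm^2/(V*s)

234.25


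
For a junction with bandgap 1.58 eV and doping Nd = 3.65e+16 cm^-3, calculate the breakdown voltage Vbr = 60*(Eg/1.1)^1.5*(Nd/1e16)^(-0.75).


Step 1: Eg/1.1 = 1.58/1.1 = 1.436364
Step 2: (Eg/1.1)^1.5 = 1.436364^1.5 = 1.721459
Step 3: (Nd/1e16)^(-0.75) = (3.65)^(-0.75) = 0.378687
Step 4: Vbr = 60 * 1.721459 * 0.378687 = 39.1 V

39.1


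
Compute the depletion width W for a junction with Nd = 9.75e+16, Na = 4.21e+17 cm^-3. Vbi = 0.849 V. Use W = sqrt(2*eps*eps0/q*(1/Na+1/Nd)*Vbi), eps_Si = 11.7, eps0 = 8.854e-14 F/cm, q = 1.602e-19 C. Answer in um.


Step 1: 1/Na + 1/Nd = 1/4.21e+17 + 1/9.75e+16 = 1.26317e-17
Step 2: 2*eps*eps0/q = 2*11.7*8.854e-14/1.602e-19 = 1.293281e+07
Step 3: W^2 = 1.293281e+07 * 1.26317e-17 * 0.849 = 1.38696e-10
Step 4: W = sqrt(1.38696e-10) = 1.178e-05 cm = 0.1178 um

0.1178


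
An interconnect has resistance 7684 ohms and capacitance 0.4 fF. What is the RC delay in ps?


Step 1: tau = R * C
Step 2: tau = 7684 * 0.4 fF = 7684 * 4.0e-16 F
Step 3: tau = 3.0736e-12 s = 3.0736 ps

3.0736


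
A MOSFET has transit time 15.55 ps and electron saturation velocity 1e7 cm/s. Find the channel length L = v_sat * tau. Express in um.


Step 1: tau in seconds = 15.55 ps * 1e-12 = 1.5550e-11 s
Step 2: L = v_sat * tau = 1e7 * 1.5550e-11 = 1.5550e-04 cm
Step 3: L in um = 1.5550e-04 * 1e4 = 1.555 um

1.555


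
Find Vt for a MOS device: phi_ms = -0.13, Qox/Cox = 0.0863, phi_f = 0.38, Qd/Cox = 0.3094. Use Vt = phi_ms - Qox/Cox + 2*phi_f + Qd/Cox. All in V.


Step 1: Vt = phi_ms - Qox/Cox + 2*phi_f + Qd/Cox
Step 2: Vt = -0.13 - 0.0863 + 2*0.38 + 0.3094
Step 3: Vt = -0.13 - 0.0863 + 0.76 + 0.3094
Step 4: Vt = 0.8531 V

0.8531


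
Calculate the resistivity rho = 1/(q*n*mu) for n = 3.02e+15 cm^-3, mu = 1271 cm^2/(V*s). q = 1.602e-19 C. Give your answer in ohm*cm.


Step 1: sigma = q * n * mu = 1.602e-19 * 3.02e+15 * 1271 = 6.14915e-01 S/cm
Step 2: rho = 1 / sigma = 1 / 6.14915e-01 = 1.626 ohm*cm

1.626


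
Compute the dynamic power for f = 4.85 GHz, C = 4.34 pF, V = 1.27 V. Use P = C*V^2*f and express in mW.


Step 1: V^2 = 1.27^2 = 1.6129 V^2
Step 2: P = C*V^2*f = 4.34e-12 F * 1.6129 * 4.85e9 Hz
Step 3: P = 3.39499321e-02 W
Step 4: P = 33.95 mW

33.95


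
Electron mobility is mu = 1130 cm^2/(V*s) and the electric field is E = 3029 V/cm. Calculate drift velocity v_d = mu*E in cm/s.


Step 1: v_d = mu * E
Step 2: v_d = 1130 * 3029 = 3422770
Step 3: v_d = 3.42e+06 cm/s

3.42e+06


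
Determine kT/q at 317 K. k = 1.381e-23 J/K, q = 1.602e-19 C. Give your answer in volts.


Step 1: kT = 1.381e-23 * 317 = 4.37777e-21 J
Step 2: Vt = kT/q = 4.37777e-21 / 1.602e-19
Step 3: Vt = 0.02733 V

0.02733


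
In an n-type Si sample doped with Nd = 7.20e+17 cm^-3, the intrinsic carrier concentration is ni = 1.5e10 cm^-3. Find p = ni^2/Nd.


Step 1: Since Nd >> ni, n ≈ Nd = 7.20e+17 cm^-3
Step 2: p = ni^2 / n = (1.5e10)^2 / 7.20e+17
Step 3: p = 2.25e20 / 7.20e+17 = 3.13e+02 cm^-3

3.13e+02


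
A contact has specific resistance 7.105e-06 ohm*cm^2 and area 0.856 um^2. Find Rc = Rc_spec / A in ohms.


Step 1: Convert area to cm^2: 0.856 um^2 = 8.5600e-09 cm^2
Step 2: Rc = Rc_spec / A = 7.105e-06 / 8.5600e-09
Step 3: Rc = 8.30e+02 ohms

8.30e+02


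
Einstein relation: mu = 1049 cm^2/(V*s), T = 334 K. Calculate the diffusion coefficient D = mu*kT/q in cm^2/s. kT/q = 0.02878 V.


Step 1: D = mu * (kT/q)
Step 2: D = 1049 * 0.02878
Step 3: D = 30.19 cm^2/s

30.19


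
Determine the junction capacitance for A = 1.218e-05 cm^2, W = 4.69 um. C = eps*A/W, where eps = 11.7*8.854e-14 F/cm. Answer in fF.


Step 1: eps_Si = 11.7 * 8.854e-14 = 1.035918e-12 F/cm
Step 2: W in cm = 4.69 * 1e-4 = 4.69e-04 cm
Step 3: C = 1.035918e-12 * 1.218e-05 / 4.69e-04 = 2.690295e-14 F
Step 4: C = 26.9 fF

26.9


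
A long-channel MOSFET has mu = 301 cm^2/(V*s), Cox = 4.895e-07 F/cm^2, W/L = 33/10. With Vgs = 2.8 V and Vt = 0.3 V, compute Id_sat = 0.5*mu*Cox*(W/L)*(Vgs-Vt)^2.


Step 1: Overdrive voltage Vov = Vgs - Vt = 2.8 - 0.3 = 2.5 V
Step 2: W/L = 33/10 = 3.3
Step 3: Id = 0.5 * 301 * 4.895e-07 * 3.3 * 2.5^2
Step 4: Id = 1.52e-03 A

1.52e-03


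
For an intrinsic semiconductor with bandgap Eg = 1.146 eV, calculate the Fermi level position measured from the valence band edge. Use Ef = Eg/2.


Step 1: For an intrinsic semiconductor, the Fermi level sits at midgap.
Step 2: Ef = Eg / 2 = 1.146 / 2 = 0.573 eV

0.573


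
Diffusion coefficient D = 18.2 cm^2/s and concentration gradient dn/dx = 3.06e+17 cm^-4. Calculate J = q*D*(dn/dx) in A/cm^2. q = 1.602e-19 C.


Step 1: J = q * D * (dn/dx)
Step 2: J = 1.602e-19 * 18.2 * 3.06e+17
Step 3: J = 8.92e-01 A/cm^2

8.92e-01


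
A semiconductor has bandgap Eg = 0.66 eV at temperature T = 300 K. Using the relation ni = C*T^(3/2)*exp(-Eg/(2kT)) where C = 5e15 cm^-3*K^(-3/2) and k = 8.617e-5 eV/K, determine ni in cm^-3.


Step 1: Compute kT = 8.617e-5 * 300 = 0.025851 eV
Step 2: Exponent = -Eg/(2kT) = -0.66/(2*0.025851) = -12.76546
Step 3: T^(3/2) = 300^1.5 = 5196.15
Step 4: ni = 5e15 * 5196.15 * exp(-12.76546) = 7.42e+13 cm^-3

7.42e+13


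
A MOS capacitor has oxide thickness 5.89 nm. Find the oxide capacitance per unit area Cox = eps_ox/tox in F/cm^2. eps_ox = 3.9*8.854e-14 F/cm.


Step 1: eps_ox = 3.9 * 8.854e-14 = 3.45306e-13 F/cm
Step 2: tox in cm = 5.89 nm * 1e-7 = 5.8900e-07 cm
Step 3: Cox = 3.45306e-13 / 5.8900e-07 = 5.86e-07 F/cm^2

5.86e-07


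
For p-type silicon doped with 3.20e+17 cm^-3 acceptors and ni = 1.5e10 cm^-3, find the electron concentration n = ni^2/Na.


Step 1: Majority hole concentration p ≈ Na = 3.20e+17 cm^-3
Step 2: n = ni^2 / Na = (1.5e10)^2 / 3.20e+17
Step 3: n = 7.03e+02 cm^-3

7.03e+02


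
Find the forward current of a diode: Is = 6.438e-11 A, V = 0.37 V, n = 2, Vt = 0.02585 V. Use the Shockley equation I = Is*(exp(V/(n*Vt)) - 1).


Step 1: V/(n*Vt) = 0.37/(2*0.02585) = 7.1567
Step 2: exp(7.1567) = 1.2827e+03
Step 3: I = 6.438e-11 * (1.2827e+03 - 1) = 8.25e-08 A

8.25e-08


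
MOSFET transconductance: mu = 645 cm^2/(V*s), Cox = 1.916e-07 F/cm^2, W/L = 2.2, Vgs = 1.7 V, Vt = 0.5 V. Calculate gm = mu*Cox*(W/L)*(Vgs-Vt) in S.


Step 1: Vov = Vgs - Vt = 1.7 - 0.5 = 1.2 V
Step 2: gm = mu * Cox * (W/L) * Vov
Step 3: gm = 645 * 1.916e-07 * 2.2 * 1.2 = 3.26e-04 S

3.26e-04


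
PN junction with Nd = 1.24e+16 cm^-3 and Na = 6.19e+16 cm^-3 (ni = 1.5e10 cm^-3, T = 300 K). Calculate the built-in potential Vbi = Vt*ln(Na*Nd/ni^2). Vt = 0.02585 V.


Step 1: Compute Na*Nd/ni^2 = 6.19e+16 * 1.24e+16 / (1.5e10)^2 = 3.4114e+12
Step 2: ln(3.4114e+12) = 28.8581
Step 3: Vbi = 0.02585 * 28.8581 = 0.746 V

0.746


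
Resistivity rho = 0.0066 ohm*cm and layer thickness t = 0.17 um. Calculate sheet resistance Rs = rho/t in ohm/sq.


Step 1: Convert thickness to cm: t = 0.17 um = 1.7000e-05 cm
Step 2: Rs = rho / t = 0.0066 / 1.7000e-05
Step 3: Rs = 388.2 ohm/sq

388.2


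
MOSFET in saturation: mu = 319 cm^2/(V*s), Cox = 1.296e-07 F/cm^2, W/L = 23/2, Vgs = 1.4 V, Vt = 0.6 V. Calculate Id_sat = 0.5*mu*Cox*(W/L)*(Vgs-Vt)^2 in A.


Step 1: Overdrive voltage Vov = Vgs - Vt = 1.4 - 0.6 = 0.8 V
Step 2: W/L = 23/2 = 11.5
Step 3: Id = 0.5 * 319 * 1.296e-07 * 11.5 * 0.8^2
Step 4: Id = 1.52e-04 A

1.52e-04


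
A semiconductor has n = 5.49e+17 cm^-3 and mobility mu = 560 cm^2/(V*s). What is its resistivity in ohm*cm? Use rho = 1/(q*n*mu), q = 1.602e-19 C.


Step 1: sigma = q * n * mu = 1.602e-19 * 5.49e+17 * 560 = 4.92519e+01 S/cm
Step 2: rho = 1 / sigma = 1 / 4.92519e+01 = 0.0203 ohm*cm

0.0203


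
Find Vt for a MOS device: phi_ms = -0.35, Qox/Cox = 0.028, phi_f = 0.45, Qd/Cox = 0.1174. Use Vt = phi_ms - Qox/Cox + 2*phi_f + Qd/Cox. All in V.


Step 1: Vt = phi_ms - Qox/Cox + 2*phi_f + Qd/Cox
Step 2: Vt = -0.35 - 0.028 + 2*0.45 + 0.1174
Step 3: Vt = -0.35 - 0.028 + 0.9 + 0.1174
Step 4: Vt = 0.6394 V

0.6394


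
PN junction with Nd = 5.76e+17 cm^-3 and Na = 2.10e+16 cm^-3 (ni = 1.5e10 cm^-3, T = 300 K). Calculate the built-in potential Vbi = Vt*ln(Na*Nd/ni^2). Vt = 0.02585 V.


Step 1: Compute Na*Nd/ni^2 = 2.10e+16 * 5.76e+17 / (1.5e10)^2 = 5.3760e+13
Step 2: ln(5.3760e+13) = 31.6156
Step 3: Vbi = 0.02585 * 31.6156 = 0.817 V

0.817


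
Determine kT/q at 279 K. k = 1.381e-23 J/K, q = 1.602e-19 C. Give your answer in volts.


Step 1: kT = 1.381e-23 * 279 = 3.85299e-21 J
Step 2: Vt = kT/q = 3.85299e-21 / 1.602e-19
Step 3: Vt = 0.02405 V

0.02405


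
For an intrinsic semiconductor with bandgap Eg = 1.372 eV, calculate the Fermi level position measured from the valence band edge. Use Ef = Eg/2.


Step 1: For an intrinsic semiconductor, the Fermi level sits at midgap.
Step 2: Ef = Eg / 2 = 1.372 / 2 = 0.686 eV

0.686


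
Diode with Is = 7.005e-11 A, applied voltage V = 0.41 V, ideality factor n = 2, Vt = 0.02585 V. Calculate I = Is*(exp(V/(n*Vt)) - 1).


Step 1: V/(n*Vt) = 0.41/(2*0.02585) = 7.9304
Step 2: exp(7.9304) = 2.7805e+03
Step 3: I = 7.005e-11 * (2.7805e+03 - 1) = 1.95e-07 A

1.95e-07


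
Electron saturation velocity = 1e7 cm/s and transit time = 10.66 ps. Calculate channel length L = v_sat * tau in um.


Step 1: tau in seconds = 10.66 ps * 1e-12 = 1.0660e-11 s
Step 2: L = v_sat * tau = 1e7 * 1.0660e-11 = 1.0660e-04 cm
Step 3: L in um = 1.0660e-04 * 1e4 = 1.066 um

1.066


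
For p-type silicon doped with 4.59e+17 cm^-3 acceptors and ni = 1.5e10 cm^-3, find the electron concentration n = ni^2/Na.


Step 1: Majority hole concentration p ≈ Na = 4.59e+17 cm^-3
Step 2: n = ni^2 / Na = (1.5e10)^2 / 4.59e+17
Step 3: n = 4.90e+02 cm^-3

4.90e+02


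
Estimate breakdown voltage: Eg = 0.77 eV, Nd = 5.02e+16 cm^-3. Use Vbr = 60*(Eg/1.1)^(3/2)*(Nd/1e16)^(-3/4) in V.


Step 1: Eg/1.1 = 0.77/1.1 = 0.700000
Step 2: (Eg/1.1)^1.5 = 0.700000^1.5 = 0.585662
Step 3: (Nd/1e16)^(-0.75) = (5.02)^(-0.75) = 0.298176
Step 4: Vbr = 60 * 0.585662 * 0.298176 = 10.5 V

10.5


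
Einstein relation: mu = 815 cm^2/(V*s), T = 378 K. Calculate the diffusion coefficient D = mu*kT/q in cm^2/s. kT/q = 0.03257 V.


Step 1: D = mu * (kT/q)
Step 2: D = 815 * 0.03257
Step 3: D = 26.54 cm^2/s

26.54


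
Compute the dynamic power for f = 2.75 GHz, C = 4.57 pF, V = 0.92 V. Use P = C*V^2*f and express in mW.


Step 1: V^2 = 0.92^2 = 0.8464 V^2
Step 2: P = C*V^2*f = 4.57e-12 F * 0.8464 * 2.75e9 Hz
Step 3: P = 1.0637132e-02 W
Step 4: P = 10.637 mW

10.637


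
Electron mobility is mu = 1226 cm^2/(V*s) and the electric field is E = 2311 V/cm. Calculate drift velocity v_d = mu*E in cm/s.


Step 1: v_d = mu * E
Step 2: v_d = 1226 * 2311 = 2833286
Step 3: v_d = 2.83e+06 cm/s

2.83e+06


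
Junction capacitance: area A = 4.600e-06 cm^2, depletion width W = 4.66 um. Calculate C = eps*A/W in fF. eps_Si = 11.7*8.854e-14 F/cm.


Step 1: eps_Si = 11.7 * 8.854e-14 = 1.035918e-12 F/cm
Step 2: W in cm = 4.66 * 1e-4 = 4.66e-04 cm
Step 3: C = 1.035918e-12 * 4.600e-06 / 4.66e-04 = 1.022580e-14 F
Step 4: C = 10.23 fF

10.23


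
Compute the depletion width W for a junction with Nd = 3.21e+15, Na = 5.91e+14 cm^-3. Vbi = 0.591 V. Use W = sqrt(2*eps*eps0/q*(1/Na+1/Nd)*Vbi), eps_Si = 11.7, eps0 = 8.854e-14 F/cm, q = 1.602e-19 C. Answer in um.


Step 1: 1/Na + 1/Nd = 1/5.91e+14 + 1/3.21e+15 = 2.00357e-15
Step 2: 2*eps*eps0/q = 2*11.7*8.854e-14/1.602e-19 = 1.293281e+07
Step 3: W^2 = 1.293281e+07 * 2.00357e-15 * 0.591 = 1.53139e-08
Step 4: W = sqrt(1.53139e-08) = 1.237e-04 cm = 1.237 um

1.237


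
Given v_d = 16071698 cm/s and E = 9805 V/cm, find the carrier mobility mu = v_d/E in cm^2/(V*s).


Step 1: mu = v_d / E
Step 2: mu = 16071698 / 9805
Step 3: mu = 1639.13 cm^2/(V*s)

1639.13


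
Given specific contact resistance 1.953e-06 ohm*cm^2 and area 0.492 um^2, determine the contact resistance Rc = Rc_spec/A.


Step 1: Convert area to cm^2: 0.492 um^2 = 4.9200e-09 cm^2
Step 2: Rc = Rc_spec / A = 1.953e-06 / 4.9200e-09
Step 3: Rc = 3.97e+02 ohms

3.97e+02


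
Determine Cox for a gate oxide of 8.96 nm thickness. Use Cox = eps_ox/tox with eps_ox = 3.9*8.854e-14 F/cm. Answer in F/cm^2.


Step 1: eps_ox = 3.9 * 8.854e-14 = 3.45306e-13 F/cm
Step 2: tox in cm = 8.96 nm * 1e-7 = 8.9600e-07 cm
Step 3: Cox = 3.45306e-13 / 8.9600e-07 = 3.85e-07 F/cm^2

3.85e-07


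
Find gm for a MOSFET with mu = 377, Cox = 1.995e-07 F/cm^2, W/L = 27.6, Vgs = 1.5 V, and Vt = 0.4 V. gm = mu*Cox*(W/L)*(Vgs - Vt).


Step 1: Vov = Vgs - Vt = 1.5 - 0.4 = 1.1 V
Step 2: gm = mu * Cox * (W/L) * Vov
Step 3: gm = 377 * 1.995e-07 * 27.6 * 1.1 = 2.28e-03 S

2.28e-03


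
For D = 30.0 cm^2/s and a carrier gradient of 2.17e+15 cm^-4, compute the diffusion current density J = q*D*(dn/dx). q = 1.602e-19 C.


Step 1: J = q * D * (dn/dx)
Step 2: J = 1.602e-19 * 30.0 * 2.17e+15
Step 3: J = 1.04e-02 A/cm^2

1.04e-02


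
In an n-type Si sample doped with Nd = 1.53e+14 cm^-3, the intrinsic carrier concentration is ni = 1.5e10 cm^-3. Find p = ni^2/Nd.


Step 1: Since Nd >> ni, n ≈ Nd = 1.53e+14 cm^-3
Step 2: p = ni^2 / n = (1.5e10)^2 / 1.53e+14
Step 3: p = 2.25e20 / 1.53e+14 = 1.47e+06 cm^-3

1.47e+06


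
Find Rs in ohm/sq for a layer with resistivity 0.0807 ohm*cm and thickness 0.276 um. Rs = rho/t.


Step 1: Convert thickness to cm: t = 0.276 um = 2.7600e-05 cm
Step 2: Rs = rho / t = 0.0807 / 2.7600e-05
Step 3: Rs = 2923.9 ohm/sq

2923.9


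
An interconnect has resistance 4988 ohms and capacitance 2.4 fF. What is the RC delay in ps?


Step 1: tau = R * C
Step 2: tau = 4988 * 2.4 fF = 4988 * 2.4e-15 F
Step 3: tau = 1.19712e-11 s = 11.9712 ps

11.9712


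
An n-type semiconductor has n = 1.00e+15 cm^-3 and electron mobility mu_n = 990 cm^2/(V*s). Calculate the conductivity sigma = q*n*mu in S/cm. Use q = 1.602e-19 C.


Step 1: sigma = q * n * mu
Step 2: sigma = 1.602e-19 * 1.00e+15 * 990
Step 3: sigma = 1.586e-01 S/cm

1.586e-01


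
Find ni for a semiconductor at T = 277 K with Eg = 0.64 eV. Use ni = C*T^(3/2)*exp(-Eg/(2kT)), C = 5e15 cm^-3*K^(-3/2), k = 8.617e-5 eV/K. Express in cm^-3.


Step 1: Compute kT = 8.617e-5 * 277 = 0.02386909 eV
Step 2: Exponent = -Eg/(2kT) = -0.64/(2*0.02386909) = -13.40646
Step 3: T^(3/2) = 277^1.5 = 4610.20
Step 4: ni = 5e15 * 4610.20 * exp(-13.40646) = 3.47e+13 cm^-3

3.47e+13


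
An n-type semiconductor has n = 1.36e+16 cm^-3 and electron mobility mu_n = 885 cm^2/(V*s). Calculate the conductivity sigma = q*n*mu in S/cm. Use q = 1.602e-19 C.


Step 1: sigma = q * n * mu
Step 2: sigma = 1.602e-19 * 1.36e+16 * 885
Step 3: sigma = 1.928e+00 S/cm

1.928e+00


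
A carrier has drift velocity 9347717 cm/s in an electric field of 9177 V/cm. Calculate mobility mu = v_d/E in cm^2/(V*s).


Step 1: mu = v_d / E
Step 2: mu = 9347717 / 9177
Step 3: mu = 1018.6 cm^2/(V*s)

1018.6


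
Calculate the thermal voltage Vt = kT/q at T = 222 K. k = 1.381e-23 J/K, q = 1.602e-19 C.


Step 1: kT = 1.381e-23 * 222 = 3.06582e-21 J
Step 2: Vt = kT/q = 3.06582e-21 / 1.602e-19
Step 3: Vt = 0.01914 V

0.01914


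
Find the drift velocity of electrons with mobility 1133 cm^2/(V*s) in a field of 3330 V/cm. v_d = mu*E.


Step 1: v_d = mu * E
Step 2: v_d = 1133 * 3330 = 3772890
Step 3: v_d = 3.77e+06 cm/s

3.77e+06


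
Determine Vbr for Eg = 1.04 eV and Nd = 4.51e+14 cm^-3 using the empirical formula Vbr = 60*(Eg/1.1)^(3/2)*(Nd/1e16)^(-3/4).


Step 1: Eg/1.1 = 1.04/1.1 = 0.945455
Step 2: (Eg/1.1)^1.5 = 0.945455^1.5 = 0.919309
Step 3: (Nd/1e16)^(-0.75) = (0.0451)^(-0.75) = 10.218040
Step 4: Vbr = 60 * 0.919309 * 10.218040 = 563.6 V

563.6


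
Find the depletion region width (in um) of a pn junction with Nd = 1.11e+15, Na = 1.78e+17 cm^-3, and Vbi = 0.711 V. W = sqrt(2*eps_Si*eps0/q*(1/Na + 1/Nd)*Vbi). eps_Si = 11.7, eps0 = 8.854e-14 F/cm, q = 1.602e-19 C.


Step 1: 1/Na + 1/Nd = 1/1.78e+17 + 1/1.11e+15 = 9.06519e-16
Step 2: 2*eps*eps0/q = 2*11.7*8.854e-14/1.602e-19 = 1.293281e+07
Step 3: W^2 = 1.293281e+07 * 9.06519e-16 * 0.711 = 8.33565e-09
Step 4: W = sqrt(8.33565e-09) = 9.130e-05 cm = 0.913 um

0.913


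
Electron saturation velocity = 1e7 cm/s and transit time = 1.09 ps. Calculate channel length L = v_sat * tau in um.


Step 1: tau in seconds = 1.09 ps * 1e-12 = 1.0900e-12 s
Step 2: L = v_sat * tau = 1e7 * 1.0900e-12 = 1.0900e-05 cm
Step 3: L in um = 1.0900e-05 * 1e4 = 0.109 um

0.109


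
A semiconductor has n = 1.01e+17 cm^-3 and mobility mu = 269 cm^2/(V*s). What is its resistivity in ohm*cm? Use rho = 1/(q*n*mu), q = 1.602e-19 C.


Step 1: sigma = q * n * mu = 1.602e-19 * 1.01e+17 * 269 = 4.35247e+00 S/cm
Step 2: rho = 1 / sigma = 1 / 4.35247e+00 = 0.2298 ohm*cm

0.2298


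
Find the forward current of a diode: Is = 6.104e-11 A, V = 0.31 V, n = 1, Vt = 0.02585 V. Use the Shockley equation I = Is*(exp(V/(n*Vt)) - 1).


Step 1: V/(n*Vt) = 0.31/(1*0.02585) = 11.9923
Step 2: exp(11.9923) = 1.6151e+05
Step 3: I = 6.104e-11 * (1.6151e+05 - 1) = 9.86e-06 A

9.86e-06


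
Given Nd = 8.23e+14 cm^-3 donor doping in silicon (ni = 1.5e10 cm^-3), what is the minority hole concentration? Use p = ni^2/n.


Step 1: Since Nd >> ni, n ≈ Nd = 8.23e+14 cm^-3
Step 2: p = ni^2 / n = (1.5e10)^2 / 8.23e+14
Step 3: p = 2.25e20 / 8.23e+14 = 2.73e+05 cm^-3

2.73e+05


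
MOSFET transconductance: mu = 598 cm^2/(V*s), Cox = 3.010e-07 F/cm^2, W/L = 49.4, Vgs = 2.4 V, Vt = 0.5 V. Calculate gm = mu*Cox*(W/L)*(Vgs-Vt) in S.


Step 1: Vov = Vgs - Vt = 2.4 - 0.5 = 1.9 V
Step 2: gm = mu * Cox * (W/L) * Vov
Step 3: gm = 598 * 3.010e-07 * 49.4 * 1.9 = 1.69e-02 S

1.69e-02


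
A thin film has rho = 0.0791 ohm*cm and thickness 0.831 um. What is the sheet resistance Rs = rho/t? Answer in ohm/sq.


Step 1: Convert thickness to cm: t = 0.831 um = 8.3100e-05 cm
Step 2: Rs = rho / t = 0.0791 / 8.3100e-05
Step 3: Rs = 951.9 ohm/sq

951.9


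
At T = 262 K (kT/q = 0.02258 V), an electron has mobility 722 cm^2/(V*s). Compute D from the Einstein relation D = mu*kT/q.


Step 1: D = mu * (kT/q)
Step 2: D = 722 * 0.02258
Step 3: D = 16.3 cm^2/s

16.3


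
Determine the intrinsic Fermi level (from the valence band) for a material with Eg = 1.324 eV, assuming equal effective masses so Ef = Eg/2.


Step 1: For an intrinsic semiconductor, the Fermi level sits at midgap.
Step 2: Ef = Eg / 2 = 1.324 / 2 = 0.662 eV

0.662


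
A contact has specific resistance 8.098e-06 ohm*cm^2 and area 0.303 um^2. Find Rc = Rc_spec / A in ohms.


Step 1: Convert area to cm^2: 0.303 um^2 = 3.0300e-09 cm^2
Step 2: Rc = Rc_spec / A = 8.098e-06 / 3.0300e-09
Step 3: Rc = 2.67e+03 ohms

2.67e+03


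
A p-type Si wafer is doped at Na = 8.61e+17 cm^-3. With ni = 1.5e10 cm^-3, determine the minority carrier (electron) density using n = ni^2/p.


Step 1: Majority hole concentration p ≈ Na = 8.61e+17 cm^-3
Step 2: n = ni^2 / Na = (1.5e10)^2 / 8.61e+17
Step 3: n = 2.61e+02 cm^-3

2.61e+02


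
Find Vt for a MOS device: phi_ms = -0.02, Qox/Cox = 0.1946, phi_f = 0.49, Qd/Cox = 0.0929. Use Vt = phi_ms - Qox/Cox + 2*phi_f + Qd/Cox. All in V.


Step 1: Vt = phi_ms - Qox/Cox + 2*phi_f + Qd/Cox
Step 2: Vt = -0.02 - 0.1946 + 2*0.49 + 0.0929
Step 3: Vt = -0.02 - 0.1946 + 0.98 + 0.0929
Step 4: Vt = 0.8583 V

0.8583


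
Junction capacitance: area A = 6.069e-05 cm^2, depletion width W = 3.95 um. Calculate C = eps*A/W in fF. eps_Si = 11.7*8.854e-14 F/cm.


Step 1: eps_Si = 11.7 * 8.854e-14 = 1.035918e-12 F/cm
Step 2: W in cm = 3.95 * 1e-4 = 3.95e-04 cm
Step 3: C = 1.035918e-12 * 6.069e-05 / 3.95e-04 = 1.591642e-13 F
Step 4: C = 159.16 fF

159.16


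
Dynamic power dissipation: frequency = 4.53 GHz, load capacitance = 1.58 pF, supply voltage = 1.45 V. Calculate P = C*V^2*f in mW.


Step 1: V^2 = 1.45^2 = 2.1025 V^2
Step 2: P = C*V^2*f = 1.58e-12 F * 2.1025 * 4.53e9 Hz
Step 3: P = 1.50484335e-02 W
Step 4: P = 15.048 mW

15.048


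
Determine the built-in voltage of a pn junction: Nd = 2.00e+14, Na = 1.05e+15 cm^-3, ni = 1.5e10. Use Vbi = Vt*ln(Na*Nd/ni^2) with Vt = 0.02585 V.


Step 1: Compute Na*Nd/ni^2 = 1.05e+15 * 2.00e+14 / (1.5e10)^2 = 9.3333e+08
Step 2: ln(9.3333e+08) = 20.6543
Step 3: Vbi = 0.02585 * 20.6543 = 0.534 V

0.534


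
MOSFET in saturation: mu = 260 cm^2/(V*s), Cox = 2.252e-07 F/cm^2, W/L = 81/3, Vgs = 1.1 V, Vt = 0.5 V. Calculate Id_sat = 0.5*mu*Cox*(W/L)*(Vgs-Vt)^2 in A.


Step 1: Overdrive voltage Vov = Vgs - Vt = 1.1 - 0.5 = 0.6 V
Step 2: W/L = 81/3 = 27
Step 3: Id = 0.5 * 260 * 2.252e-07 * 27 * 0.6^2
Step 4: Id = 2.85e-04 A

2.85e-04


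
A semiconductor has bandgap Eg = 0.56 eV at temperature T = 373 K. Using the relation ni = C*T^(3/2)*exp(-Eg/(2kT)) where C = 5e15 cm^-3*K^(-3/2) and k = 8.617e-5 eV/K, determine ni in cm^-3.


Step 1: Compute kT = 8.617e-5 * 373 = 0.03214141 eV
Step 2: Exponent = -Eg/(2kT) = -0.56/(2*0.03214141) = -8.71150
Step 3: T^(3/2) = 373^1.5 = 7203.83
Step 4: ni = 5e15 * 7203.83 * exp(-8.71150) = 5.93e+15 cm^-3

5.93e+15


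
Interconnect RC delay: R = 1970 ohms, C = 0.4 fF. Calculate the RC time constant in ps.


Step 1: tau = R * C
Step 2: tau = 1970 * 0.4 fF = 1970 * 4.0e-16 F
Step 3: tau = 7.88e-13 s = 0.788 ps

0.788


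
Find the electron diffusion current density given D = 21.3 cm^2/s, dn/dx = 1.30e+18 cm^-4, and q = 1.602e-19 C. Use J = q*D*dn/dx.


Step 1: J = q * D * (dn/dx)
Step 2: J = 1.602e-19 * 21.3 * 1.30e+18
Step 3: J = 4.44e+00 A/cm^2

4.44e+00


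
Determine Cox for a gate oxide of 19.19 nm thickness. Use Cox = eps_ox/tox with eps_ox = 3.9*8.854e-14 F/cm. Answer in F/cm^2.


Step 1: eps_ox = 3.9 * 8.854e-14 = 3.45306e-13 F/cm
Step 2: tox in cm = 19.19 nm * 1e-7 = 1.9190e-06 cm
Step 3: Cox = 3.45306e-13 / 1.9190e-06 = 1.80e-07 F/cm^2

1.80e-07


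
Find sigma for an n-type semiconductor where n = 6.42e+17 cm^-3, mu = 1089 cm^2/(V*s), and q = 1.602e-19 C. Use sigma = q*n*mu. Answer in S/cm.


Step 1: sigma = q * n * mu
Step 2: sigma = 1.602e-19 * 6.42e+17 * 1089
Step 3: sigma = 1.120e+02 S/cm

1.120e+02


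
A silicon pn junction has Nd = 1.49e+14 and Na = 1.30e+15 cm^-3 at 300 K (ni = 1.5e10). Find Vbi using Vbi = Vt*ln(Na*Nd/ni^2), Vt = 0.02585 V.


Step 1: Compute Na*Nd/ni^2 = 1.30e+15 * 1.49e+14 / (1.5e10)^2 = 8.6089e+08
Step 2: ln(8.6089e+08) = 20.5735
Step 3: Vbi = 0.02585 * 20.5735 = 0.532 V

0.532


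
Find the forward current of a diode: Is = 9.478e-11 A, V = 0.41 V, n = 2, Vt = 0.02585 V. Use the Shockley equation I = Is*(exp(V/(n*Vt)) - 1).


Step 1: V/(n*Vt) = 0.41/(2*0.02585) = 7.9304
Step 2: exp(7.9304) = 2.7805e+03
Step 3: I = 9.478e-11 * (2.7805e+03 - 1) = 2.63e-07 A

2.63e-07


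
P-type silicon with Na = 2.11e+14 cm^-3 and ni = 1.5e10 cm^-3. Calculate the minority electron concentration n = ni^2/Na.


Step 1: Majority hole concentration p ≈ Na = 2.11e+14 cm^-3
Step 2: n = ni^2 / Na = (1.5e10)^2 / 2.11e+14
Step 3: n = 1.07e+06 cm^-3

1.07e+06


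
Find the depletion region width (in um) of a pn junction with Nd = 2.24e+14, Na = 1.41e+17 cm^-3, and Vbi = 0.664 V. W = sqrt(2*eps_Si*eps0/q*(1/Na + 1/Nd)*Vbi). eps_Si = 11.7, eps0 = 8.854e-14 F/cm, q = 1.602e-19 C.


Step 1: 1/Na + 1/Nd = 1/1.41e+17 + 1/2.24e+14 = 4.47138e-15
Step 2: 2*eps*eps0/q = 2*11.7*8.854e-14/1.602e-19 = 1.293281e+07
Step 3: W^2 = 1.293281e+07 * 4.47138e-15 * 0.664 = 3.83975e-08
Step 4: W = sqrt(3.83975e-08) = 1.960e-04 cm = 1.96 um

1.96


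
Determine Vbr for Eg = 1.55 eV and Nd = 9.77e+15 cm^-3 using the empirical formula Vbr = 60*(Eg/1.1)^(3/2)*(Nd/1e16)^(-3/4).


Step 1: Eg/1.1 = 1.55/1.1 = 1.409091
Step 2: (Eg/1.1)^1.5 = 1.409091^1.5 = 1.672663
Step 3: (Nd/1e16)^(-0.75) = (0.977)^(-0.75) = 1.017605
Step 4: Vbr = 60 * 1.672663 * 1.017605 = 102.1 V

102.1


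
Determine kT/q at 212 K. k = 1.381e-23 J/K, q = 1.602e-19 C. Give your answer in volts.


Step 1: kT = 1.381e-23 * 212 = 2.92772e-21 J
Step 2: Vt = kT/q = 2.92772e-21 / 1.602e-19
Step 3: Vt = 0.01828 V

0.01828


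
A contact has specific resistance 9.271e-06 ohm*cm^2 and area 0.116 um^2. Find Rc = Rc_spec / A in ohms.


Step 1: Convert area to cm^2: 0.116 um^2 = 1.1600e-09 cm^2
Step 2: Rc = Rc_spec / A = 9.271e-06 / 1.1600e-09
Step 3: Rc = 7.99e+03 ohms

7.99e+03


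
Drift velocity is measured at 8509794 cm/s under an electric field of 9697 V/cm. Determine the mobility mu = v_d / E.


Step 1: mu = v_d / E
Step 2: mu = 8509794 / 9697
Step 3: mu = 877.57 cm^2/(V*s)

877.57


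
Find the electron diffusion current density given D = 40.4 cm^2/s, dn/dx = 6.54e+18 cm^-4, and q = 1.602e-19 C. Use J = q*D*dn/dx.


Step 1: J = q * D * (dn/dx)
Step 2: J = 1.602e-19 * 40.4 * 6.54e+18
Step 3: J = 4.23e+01 A/cm^2

4.23e+01


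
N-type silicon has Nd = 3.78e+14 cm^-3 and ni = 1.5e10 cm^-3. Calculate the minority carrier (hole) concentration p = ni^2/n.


Step 1: Since Nd >> ni, n ≈ Nd = 3.78e+14 cm^-3
Step 2: p = ni^2 / n = (1.5e10)^2 / 3.78e+14
Step 3: p = 2.25e20 / 3.78e+14 = 5.95e+05 cm^-3

5.95e+05


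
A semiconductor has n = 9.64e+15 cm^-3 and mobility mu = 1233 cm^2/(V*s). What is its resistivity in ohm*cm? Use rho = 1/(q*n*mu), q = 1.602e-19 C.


Step 1: sigma = q * n * mu = 1.602e-19 * 9.64e+15 * 1233 = 1.90416e+00 S/cm
Step 2: rho = 1 / sigma = 1 / 1.90416e+00 = 0.5252 ohm*cm

0.5252


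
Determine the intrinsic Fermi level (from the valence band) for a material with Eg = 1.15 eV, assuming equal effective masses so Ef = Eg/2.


Step 1: For an intrinsic semiconductor, the Fermi level sits at midgap.
Step 2: Ef = Eg / 2 = 1.15 / 2 = 0.575 eV

0.575


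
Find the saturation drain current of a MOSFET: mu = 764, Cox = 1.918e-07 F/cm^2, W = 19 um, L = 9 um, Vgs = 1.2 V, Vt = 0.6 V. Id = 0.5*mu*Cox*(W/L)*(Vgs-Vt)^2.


Step 1: Overdrive voltage Vov = Vgs - Vt = 1.2 - 0.6 = 0.6 V
Step 2: W/L = 19/9 = 2.11111
Step 3: Id = 0.5 * 764 * 1.918e-07 * 2.11111 * 0.6^2
Step 4: Id = 5.57e-05 A

5.57e-05
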